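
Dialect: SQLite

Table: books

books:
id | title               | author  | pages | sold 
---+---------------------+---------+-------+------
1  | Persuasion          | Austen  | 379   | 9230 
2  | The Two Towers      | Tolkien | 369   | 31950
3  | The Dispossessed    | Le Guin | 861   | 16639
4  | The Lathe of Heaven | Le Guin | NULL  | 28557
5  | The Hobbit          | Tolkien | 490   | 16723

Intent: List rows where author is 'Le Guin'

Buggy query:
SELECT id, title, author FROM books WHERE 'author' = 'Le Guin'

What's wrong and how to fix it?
Bug: 'author' in single quotes is a string literal, not the column; the comparison is literal-vs-literal and never true

Fix: Reference the column as author without single quotes

Corrected query:
SELECT id, title, author FROM books WHERE author = 'Le Guin'

Result:
id | title               | author 
---+---------------------+--------
3  | The Dispossessed    | Le Guin
4  | The Lathe of Heaven | Le Guin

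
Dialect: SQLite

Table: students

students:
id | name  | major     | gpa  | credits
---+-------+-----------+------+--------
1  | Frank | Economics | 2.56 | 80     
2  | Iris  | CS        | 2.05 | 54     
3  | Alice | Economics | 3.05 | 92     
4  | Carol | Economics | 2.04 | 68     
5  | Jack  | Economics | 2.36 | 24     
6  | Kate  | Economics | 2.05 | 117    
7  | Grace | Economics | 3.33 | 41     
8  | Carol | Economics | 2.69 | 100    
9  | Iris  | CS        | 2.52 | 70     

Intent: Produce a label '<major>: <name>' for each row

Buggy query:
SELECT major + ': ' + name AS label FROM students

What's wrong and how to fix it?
Bug: SQLite uses || for string concatenation; + coerces text to numbers (yielding 0)

Fix: Use the || operator for string concatenation

Corrected query:
SELECT major || ': ' || name AS label FROM students

Result:
label           
----------------
Economics: Frank
CS: Iris        
Economics: Alice
Economics: Carol
Economics: Jack 
Economics: Kate 
Economics: Grace
Economics: Carol
CS: Iris        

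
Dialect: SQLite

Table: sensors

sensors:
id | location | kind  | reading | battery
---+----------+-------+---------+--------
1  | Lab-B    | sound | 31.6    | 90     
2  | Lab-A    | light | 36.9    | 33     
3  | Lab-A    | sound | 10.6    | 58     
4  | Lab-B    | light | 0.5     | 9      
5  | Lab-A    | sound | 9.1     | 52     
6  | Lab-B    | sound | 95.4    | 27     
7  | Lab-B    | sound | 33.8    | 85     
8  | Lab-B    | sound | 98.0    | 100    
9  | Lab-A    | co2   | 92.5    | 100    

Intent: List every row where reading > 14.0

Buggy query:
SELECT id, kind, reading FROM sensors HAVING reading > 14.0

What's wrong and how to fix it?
Bug: HAVING filters the output of aggregation, but this query has no GROUP BY and no aggregate functions, so SQLite rejects it (HAVING clause on a non-aggregate query); the condition here is per row

Fix: Use WHERE for row-level filtering

Corrected query:
SELECT id, kind, reading FROM sensors WHERE reading > 14.0

Result:
id | kind  | reading
---+-------+--------
1  | sound | 31.6   
2  | light | 36.9   
6  | sound | 95.4   
7  | sound | 33.8   
8  | sound | 98     
9  | co2   | 92.5   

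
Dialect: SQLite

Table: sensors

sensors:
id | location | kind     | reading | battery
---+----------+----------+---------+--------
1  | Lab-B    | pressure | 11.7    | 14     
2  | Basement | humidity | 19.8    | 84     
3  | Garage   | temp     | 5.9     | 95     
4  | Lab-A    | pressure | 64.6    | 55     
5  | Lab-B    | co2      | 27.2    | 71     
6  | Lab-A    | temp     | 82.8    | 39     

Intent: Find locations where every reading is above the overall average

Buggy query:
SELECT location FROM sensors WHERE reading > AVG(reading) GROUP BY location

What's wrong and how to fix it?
Bug: WHERE evaluates per row before aggregation, so AVG() is unavailable

Fix: Compute the overall average in a scalar subquery and compare each group's MIN against it in HAVING

Corrected query:
SELECT location FROM sensors GROUP BY location HAVING MIN(reading) > (SELECT AVG(reading) FROM sensors)

Result:
location
--------
Lab-A   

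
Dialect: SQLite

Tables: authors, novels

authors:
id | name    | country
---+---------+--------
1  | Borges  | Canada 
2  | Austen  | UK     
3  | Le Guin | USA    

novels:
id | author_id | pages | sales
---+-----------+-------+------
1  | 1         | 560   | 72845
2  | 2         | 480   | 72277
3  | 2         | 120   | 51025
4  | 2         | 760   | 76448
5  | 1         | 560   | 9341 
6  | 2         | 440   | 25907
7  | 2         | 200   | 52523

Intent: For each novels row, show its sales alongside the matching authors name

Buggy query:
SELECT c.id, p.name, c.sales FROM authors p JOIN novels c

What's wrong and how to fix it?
Bug: Missing join condition: each novels row is matched to all authors rows instead of just its own

Fix: Add ON c.author_id = p.id to the JOIN

Corrected query:
SELECT c.id, p.name, c.sales FROM authors p JOIN novels c ON c.author_id = p.id

Result:
id | name   | sales
---+--------+------
1  | Borges | 72845
2  | Austen | 72277
3  | Austen | 51025
4  | Austen | 76448
5  | Borges | 9341 
6  | Austen | 25907
7  | Austen | 52523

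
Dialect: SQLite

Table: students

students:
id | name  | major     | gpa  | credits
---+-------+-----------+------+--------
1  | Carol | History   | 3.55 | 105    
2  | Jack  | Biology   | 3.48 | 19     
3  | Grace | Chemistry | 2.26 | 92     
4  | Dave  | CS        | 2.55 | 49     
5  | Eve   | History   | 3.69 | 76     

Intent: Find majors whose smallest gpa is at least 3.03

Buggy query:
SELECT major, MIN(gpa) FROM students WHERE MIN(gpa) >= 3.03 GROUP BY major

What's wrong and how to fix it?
Bug: Aggregates like MIN are computed per group after WHERE runs

Fix: Use HAVING for the per-group MIN condition

Corrected query:
SELECT major, MIN(gpa) FROM students GROUP BY major HAVING MIN(gpa) >= 3.03

Result:
major   | MIN(gpa)
--------+---------
Biology | 3.48    
History | 3.55    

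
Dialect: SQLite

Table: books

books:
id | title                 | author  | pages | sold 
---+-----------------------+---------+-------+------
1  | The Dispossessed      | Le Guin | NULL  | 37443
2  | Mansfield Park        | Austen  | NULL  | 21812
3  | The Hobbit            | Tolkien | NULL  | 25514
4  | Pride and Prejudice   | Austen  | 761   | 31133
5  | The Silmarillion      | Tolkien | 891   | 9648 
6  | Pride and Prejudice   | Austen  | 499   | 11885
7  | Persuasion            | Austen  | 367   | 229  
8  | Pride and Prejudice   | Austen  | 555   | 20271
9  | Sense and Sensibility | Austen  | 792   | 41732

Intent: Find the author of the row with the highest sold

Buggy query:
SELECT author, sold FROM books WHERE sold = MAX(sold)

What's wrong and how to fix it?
Bug: WHERE is evaluated per row; an aggregate over the whole table isn't defined there

Fix: Wrap MAX in a scalar subquery so WHERE compares against a single value

Corrected query:
SELECT author, sold FROM books WHERE sold = (SELECT MAX(sold) FROM books)

Result:
author | sold 
-------+------
Austen | 41732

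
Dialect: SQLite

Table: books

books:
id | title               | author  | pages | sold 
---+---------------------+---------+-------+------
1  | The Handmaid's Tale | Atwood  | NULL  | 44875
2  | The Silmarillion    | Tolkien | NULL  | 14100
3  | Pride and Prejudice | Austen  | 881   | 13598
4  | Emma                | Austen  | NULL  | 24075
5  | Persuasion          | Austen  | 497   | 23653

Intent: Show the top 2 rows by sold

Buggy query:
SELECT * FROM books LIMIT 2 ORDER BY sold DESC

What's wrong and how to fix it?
Bug: LIMIT must come after ORDER BY

Fix: Swap the clauses: ORDER BY first, then LIMIT

Corrected query:
SELECT * FROM books ORDER BY sold DESC LIMIT 2

Result:
id | title               | author | pages | sold 
---+---------------------+--------+-------+------
1  | The Handmaid's Tale | Atwood | NULL  | 44875
4  | Emma                | Austen | NULL  | 24075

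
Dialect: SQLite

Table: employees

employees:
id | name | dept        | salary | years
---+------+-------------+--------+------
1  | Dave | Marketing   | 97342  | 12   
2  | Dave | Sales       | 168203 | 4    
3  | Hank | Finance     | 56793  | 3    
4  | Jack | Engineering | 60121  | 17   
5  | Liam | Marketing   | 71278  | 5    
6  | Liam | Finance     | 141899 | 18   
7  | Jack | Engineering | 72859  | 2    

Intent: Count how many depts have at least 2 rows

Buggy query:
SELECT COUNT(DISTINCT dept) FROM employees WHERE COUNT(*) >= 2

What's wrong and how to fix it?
Bug: COUNT(*) cannot appear in WHERE; the per-group count doesn't exist yet

Fix: Group first with HAVING COUNT(*) >= 2, then COUNT the resulting groups

Corrected query:
SELECT COUNT(*) FROM (SELECT dept FROM employees GROUP BY dept HAVING COUNT(*) >= 2)

Result:
COUNT(*)
--------
3       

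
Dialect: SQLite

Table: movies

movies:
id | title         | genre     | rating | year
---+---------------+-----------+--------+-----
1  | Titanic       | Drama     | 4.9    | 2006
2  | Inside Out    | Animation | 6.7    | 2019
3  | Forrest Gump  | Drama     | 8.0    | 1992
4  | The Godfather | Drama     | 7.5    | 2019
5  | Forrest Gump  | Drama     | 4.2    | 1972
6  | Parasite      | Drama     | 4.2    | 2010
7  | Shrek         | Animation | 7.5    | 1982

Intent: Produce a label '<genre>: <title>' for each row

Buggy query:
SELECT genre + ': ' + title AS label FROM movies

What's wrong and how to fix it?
Bug: SQLite uses || for string concatenation; + coerces text to numbers (yielding 0)

Fix: Replace + with || to concatenate text

Corrected query:
SELECT genre || ': ' || title AS label FROM movies

Result:
label                
---------------------
Drama: Titanic       
Animation: Inside Out
Drama: Forrest Gump  
Drama: The Godfather 
Drama: Forrest Gump  
Drama: Parasite      
Animation: Shrek     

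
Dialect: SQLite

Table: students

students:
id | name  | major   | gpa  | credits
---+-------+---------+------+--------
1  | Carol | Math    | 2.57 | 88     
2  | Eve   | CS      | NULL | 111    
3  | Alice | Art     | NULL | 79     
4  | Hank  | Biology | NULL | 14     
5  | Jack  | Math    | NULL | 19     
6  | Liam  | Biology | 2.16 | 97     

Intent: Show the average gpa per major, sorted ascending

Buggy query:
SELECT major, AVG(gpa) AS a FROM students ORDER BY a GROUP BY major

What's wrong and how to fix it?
Bug: GROUP BY must precede ORDER BY

Fix: Reorder: SELECT … FROM … GROUP BY … ORDER BY …

Corrected query:
SELECT major, AVG(gpa) AS a FROM students GROUP BY major ORDER BY a

Result:
major   | a   
--------+-----
Art     | NULL
CS      | NULL
Biology | 2.16
Math    | 2.57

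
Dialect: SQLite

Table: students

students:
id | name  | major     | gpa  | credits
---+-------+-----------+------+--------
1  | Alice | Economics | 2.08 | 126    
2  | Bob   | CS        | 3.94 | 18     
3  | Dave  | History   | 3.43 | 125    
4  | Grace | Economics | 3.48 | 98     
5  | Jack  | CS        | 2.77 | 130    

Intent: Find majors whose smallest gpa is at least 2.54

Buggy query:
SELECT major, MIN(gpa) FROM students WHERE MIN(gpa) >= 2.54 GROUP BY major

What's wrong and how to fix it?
Bug: Aggregates like MIN are computed per group after WHERE runs

Fix: Replace WHERE with HAVING after the GROUP BY

Corrected query:
SELECT major, MIN(gpa) FROM students GROUP BY major HAVING MIN(gpa) >= 2.54

Result:
major   | MIN(gpa)
--------+---------
CS      | 2.77    
History | 3.43    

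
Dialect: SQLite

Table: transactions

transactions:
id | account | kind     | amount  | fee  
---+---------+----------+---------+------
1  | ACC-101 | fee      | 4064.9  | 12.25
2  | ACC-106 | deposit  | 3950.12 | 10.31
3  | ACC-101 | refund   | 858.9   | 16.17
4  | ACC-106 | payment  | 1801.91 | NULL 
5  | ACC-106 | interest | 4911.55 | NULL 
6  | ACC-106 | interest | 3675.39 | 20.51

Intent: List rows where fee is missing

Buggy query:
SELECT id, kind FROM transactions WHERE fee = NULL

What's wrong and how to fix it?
Bug: Comparing to NULL with '=' never matches; NULL = NULL is unknown, not true

Fix: Replace '= NULL' with 'IS NULL'

Corrected query:
SELECT id, kind FROM transactions WHERE fee IS NULL

Result:
id | kind    
---+---------
4  | payment 
5  | interest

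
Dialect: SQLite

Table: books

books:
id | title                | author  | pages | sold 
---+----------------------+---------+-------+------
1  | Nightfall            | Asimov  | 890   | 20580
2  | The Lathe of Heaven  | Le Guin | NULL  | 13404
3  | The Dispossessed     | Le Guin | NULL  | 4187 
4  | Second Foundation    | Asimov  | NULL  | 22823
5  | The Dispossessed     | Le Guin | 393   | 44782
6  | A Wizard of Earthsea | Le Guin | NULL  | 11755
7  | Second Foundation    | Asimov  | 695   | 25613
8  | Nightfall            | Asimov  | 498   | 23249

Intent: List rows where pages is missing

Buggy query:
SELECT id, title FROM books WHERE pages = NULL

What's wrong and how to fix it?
Bug: Comparing to NULL with '=' never matches; NULL = NULL is unknown, not true

Fix: Replace '= NULL' with 'IS NULL'

Corrected query:
SELECT id, title FROM books WHERE pages IS NULL

Result:
id | title               
---+---------------------
2  | The Lathe of Heaven 
3  | The Dispossessed    
4  | Second Foundation   
6  | A Wizard of Earthsea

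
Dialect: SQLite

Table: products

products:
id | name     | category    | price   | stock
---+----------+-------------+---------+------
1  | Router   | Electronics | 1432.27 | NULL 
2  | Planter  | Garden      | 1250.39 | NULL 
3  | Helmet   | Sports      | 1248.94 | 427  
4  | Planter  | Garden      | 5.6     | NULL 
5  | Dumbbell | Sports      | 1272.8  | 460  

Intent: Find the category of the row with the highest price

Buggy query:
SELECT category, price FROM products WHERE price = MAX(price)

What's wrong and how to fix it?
Bug: WHERE is evaluated per row; an aggregate over the whole table isn't defined there

Fix: Wrap MAX in a scalar subquery so WHERE compares against a single value

Corrected query:
SELECT category, price FROM products WHERE price = (SELECT MAX(price) FROM products)

Result:
category    | price  
------------+--------
Electronics | 1432.27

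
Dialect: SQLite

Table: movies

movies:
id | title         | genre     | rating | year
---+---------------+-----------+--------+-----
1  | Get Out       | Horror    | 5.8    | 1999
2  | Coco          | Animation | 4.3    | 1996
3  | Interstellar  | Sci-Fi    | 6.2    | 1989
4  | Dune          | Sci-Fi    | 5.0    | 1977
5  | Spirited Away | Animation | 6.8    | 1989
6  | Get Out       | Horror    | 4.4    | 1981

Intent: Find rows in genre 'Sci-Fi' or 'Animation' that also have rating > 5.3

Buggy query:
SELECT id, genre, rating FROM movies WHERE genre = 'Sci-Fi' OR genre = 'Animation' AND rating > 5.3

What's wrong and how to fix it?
Bug: Without parentheses, AND is evaluated before OR, so the rating filter only applies to the 'Animation' branch

Fix: Add parentheses around the OR so the AND applies to both alternatives

Corrected query:
SELECT id, genre, rating FROM movies WHERE (genre = 'Sci-Fi' OR genre = 'Animation') AND rating > 5.3

Result:
id | genre     | rating
---+-----------+-------
3  | Sci-Fi    | 6.2   
5  | Animation | 6.8   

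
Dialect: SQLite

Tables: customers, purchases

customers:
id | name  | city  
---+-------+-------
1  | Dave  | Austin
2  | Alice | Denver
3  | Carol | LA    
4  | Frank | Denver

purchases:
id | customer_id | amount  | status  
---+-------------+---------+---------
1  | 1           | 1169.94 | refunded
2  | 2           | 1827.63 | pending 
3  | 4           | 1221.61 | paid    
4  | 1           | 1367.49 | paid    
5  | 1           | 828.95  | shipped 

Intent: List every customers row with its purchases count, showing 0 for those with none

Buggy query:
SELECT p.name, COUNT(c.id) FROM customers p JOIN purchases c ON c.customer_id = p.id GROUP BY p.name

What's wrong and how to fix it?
Bug: An inner join excludes parents with zero children

Fix: Use LEFT JOIN so parents without children still appear (COUNT(c.id) gives 0)

Corrected query:
SELECT p.name, COUNT(c.id) FROM customers p LEFT JOIN purchases c ON c.customer_id = p.id GROUP BY p.name

Result:
name  | COUNT(c.id)
------+------------
Alice | 1          
Carol | 0          
Dave  | 3          
Frank | 1          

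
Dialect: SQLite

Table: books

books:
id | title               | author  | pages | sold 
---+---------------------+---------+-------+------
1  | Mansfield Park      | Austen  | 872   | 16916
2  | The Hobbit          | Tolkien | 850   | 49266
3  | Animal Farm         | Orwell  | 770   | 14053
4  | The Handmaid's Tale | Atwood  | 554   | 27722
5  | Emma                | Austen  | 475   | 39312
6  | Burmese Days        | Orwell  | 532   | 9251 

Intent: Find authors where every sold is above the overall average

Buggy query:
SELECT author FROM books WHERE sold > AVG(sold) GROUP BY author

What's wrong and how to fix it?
Bug: WHERE evaluates per row before aggregation, so AVG() is unavailable

Fix: Compute the overall average in a scalar subquery and compare each group's MIN against it in HAVING

Corrected query:
SELECT author FROM books GROUP BY author HAVING MIN(sold) > (SELECT AVG(sold) FROM books)

Result:
author 
-------
Atwood 
Tolkien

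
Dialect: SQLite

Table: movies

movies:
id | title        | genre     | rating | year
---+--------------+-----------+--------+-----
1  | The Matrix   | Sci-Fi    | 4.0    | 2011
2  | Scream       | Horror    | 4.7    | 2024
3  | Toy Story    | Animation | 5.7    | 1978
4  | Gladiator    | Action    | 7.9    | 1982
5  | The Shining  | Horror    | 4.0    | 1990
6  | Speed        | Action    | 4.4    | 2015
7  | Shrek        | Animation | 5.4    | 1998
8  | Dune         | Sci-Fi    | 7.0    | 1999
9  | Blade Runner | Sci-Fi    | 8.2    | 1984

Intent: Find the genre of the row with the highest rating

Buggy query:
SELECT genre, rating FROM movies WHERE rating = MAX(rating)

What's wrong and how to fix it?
Bug: MAX(rating) is an aggregate and cannot be used directly in WHERE

Fix: Wrap MAX in a scalar subquery so WHERE compares against a single value

Corrected query:
SELECT genre, rating FROM movies WHERE rating = (SELECT MAX(rating) FROM movies)

Result:
genre  | rating
-------+-------
Sci-Fi | 8.2   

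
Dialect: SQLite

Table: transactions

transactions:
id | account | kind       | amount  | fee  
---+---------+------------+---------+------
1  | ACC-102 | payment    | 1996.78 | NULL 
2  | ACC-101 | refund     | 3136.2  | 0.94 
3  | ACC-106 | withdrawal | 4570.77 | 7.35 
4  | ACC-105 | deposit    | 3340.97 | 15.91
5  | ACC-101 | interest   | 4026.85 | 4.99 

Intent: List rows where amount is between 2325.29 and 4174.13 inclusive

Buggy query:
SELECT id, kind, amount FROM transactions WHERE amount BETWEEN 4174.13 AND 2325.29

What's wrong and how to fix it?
Bug: The bounds are reversed; BETWEEN a AND b requires a <= b to match anything

Fix: Write BETWEEN 2325.29 AND 4174.13

Corrected query:
SELECT id, kind, amount FROM transactions WHERE amount BETWEEN 2325.29 AND 4174.13

Result:
id | kind     | amount 
---+----------+--------
2  | refund   | 3136.2 
4  | deposit  | 3340.97
5  | interest | 4026.85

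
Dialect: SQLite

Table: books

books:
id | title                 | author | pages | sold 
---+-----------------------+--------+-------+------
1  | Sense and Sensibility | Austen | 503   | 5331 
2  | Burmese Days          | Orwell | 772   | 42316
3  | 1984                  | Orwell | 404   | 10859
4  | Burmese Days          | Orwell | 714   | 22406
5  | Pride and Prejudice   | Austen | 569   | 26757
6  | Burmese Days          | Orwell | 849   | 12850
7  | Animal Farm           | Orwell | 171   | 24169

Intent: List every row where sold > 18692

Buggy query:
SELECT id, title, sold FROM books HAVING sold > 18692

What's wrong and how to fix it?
Bug: This is a non-aggregate query (no GROUP BY, no aggregates), so in SQLite the HAVING clause is invalid here; a row-level condition belongs in WHERE

Fix: Use WHERE for row-level filtering

Corrected query:
SELECT id, title, sold FROM books WHERE sold > 18692

Result:
id | title               | sold 
---+---------------------+------
2  | Burmese Days        | 42316
4  | Burmese Days        | 22406
5  | Pride and Prejudice | 26757
7  | Animal Farm         | 24169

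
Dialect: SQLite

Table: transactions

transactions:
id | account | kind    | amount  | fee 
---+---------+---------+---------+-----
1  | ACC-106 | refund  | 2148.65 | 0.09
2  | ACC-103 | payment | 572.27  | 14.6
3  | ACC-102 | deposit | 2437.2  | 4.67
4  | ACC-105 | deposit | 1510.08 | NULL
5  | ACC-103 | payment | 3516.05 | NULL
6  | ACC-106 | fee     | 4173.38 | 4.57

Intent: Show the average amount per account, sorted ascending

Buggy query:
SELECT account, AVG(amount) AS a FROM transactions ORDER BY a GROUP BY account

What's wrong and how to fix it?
Bug: GROUP BY must precede ORDER BY

Fix: Move ORDER BY to the end, after GROUP BY

Corrected query:
SELECT account, AVG(amount) AS a FROM transactions GROUP BY account ORDER BY a

Result:
account | a       
--------+---------
ACC-105 | 1510.08 
ACC-103 | 2044.16 
ACC-102 | 2437.2  
ACC-106 | 3161.015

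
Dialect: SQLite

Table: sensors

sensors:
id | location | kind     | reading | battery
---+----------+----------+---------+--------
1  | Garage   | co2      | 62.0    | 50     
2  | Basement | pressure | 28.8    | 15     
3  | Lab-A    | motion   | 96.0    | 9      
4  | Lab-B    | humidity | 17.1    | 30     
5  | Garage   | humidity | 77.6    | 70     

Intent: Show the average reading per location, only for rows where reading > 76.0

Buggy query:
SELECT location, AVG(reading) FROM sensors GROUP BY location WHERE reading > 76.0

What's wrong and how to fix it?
Bug: Row-level WHERE must come before GROUP BY in the clause order

Fix: Move the WHERE clause before GROUP BY

Corrected query:
SELECT location, AVG(reading) FROM sensors WHERE reading > 76.0 GROUP BY location

Result:
location | AVG(reading)
---------+-------------
Garage   | 77.6        
Lab-A    | 96          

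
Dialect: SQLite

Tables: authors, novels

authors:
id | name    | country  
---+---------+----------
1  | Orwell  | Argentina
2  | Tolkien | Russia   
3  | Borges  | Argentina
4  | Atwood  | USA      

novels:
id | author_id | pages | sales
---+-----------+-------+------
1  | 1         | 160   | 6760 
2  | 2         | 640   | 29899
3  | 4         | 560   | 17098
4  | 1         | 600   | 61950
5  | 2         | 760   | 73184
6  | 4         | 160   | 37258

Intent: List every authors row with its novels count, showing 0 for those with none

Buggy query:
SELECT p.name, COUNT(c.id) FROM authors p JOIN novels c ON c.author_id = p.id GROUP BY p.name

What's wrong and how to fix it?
Bug: An inner join excludes parents with zero children

Fix: Use LEFT JOIN so parents without children still appear (COUNT(c.id) gives 0)

Corrected query:
SELECT p.name, COUNT(c.id) FROM authors p LEFT JOIN novels c ON c.author_id = p.id GROUP BY p.name

Result:
name    | COUNT(c.id)
--------+------------
Atwood  | 2          
Borges  | 0          
Orwell  | 2          
Tolkien | 2          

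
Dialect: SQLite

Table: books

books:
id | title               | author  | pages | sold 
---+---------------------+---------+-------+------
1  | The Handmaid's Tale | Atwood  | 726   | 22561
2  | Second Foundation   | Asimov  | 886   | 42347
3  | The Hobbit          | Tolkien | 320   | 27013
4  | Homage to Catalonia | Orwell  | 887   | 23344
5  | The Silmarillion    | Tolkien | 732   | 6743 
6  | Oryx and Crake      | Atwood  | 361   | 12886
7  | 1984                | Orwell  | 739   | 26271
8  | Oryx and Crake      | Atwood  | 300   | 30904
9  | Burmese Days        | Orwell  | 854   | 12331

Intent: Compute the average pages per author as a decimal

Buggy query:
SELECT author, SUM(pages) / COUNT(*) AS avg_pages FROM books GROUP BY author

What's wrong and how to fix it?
Bug: Both operands are integers, so '/' performs integer division and truncates

Fix: Cast one side to REAL so the division keeps the fractional part

Corrected query:
SELECT author, SUM(pages) * 1.0 / COUNT(*) AS avg_pages FROM books GROUP BY author

Result:
author  | avg_pages 
--------+-----------
Asimov  | 886       
Atwood  | 462.333333
Orwell  | 826.666667
Tolkien | 526       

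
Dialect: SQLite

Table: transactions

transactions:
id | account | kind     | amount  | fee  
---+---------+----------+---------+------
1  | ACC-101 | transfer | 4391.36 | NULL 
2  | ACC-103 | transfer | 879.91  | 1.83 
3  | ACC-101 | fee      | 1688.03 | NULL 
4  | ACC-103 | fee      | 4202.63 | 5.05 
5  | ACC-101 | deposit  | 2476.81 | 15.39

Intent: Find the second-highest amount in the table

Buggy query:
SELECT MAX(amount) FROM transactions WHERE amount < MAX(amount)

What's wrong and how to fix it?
Bug: MAX(amount) on the right of the comparison is an aggregate-in-WHERE error

Fix: Compute the overall MAX in a subquery, then take MAX of rows below it

Corrected query:
SELECT MAX(amount) FROM transactions WHERE amount < (SELECT MAX(amount) FROM transactions)

Result:
MAX(amount)
-----------
4202.63    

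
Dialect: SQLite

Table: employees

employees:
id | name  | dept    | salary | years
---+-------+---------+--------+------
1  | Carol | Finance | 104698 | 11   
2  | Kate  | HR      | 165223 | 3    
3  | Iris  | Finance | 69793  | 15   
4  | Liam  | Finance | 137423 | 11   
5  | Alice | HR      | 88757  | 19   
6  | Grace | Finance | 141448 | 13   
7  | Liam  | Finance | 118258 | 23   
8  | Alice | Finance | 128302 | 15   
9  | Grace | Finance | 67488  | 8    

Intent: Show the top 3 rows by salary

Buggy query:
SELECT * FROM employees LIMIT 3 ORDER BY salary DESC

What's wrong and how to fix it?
Bug: ORDER BY cannot follow LIMIT; LIMIT is the final clause

Fix: Swap the clauses: ORDER BY first, then LIMIT

Corrected query:
SELECT * FROM employees ORDER BY salary DESC LIMIT 3

Result:
id | name  | dept    | salary | years
---+-------+---------+--------+------
2  | Kate  | HR      | 165223 | 3    
6  | Grace | Finance | 141448 | 13   
4  | Liam  | Finance | 137423 | 11   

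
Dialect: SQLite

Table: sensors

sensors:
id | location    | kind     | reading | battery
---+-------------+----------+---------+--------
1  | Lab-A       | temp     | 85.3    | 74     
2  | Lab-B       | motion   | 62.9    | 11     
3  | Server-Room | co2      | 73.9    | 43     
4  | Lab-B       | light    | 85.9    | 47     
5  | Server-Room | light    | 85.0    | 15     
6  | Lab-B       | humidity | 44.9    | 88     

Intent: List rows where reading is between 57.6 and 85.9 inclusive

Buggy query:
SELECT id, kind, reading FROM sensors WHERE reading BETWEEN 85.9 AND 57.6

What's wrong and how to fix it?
Bug: BETWEEN expects the lower bound first; with 85.9 AND 57.6 the range is empty

Fix: Write BETWEEN 57.6 AND 85.9

Corrected query:
SELECT id, kind, reading FROM sensors WHERE reading BETWEEN 57.6 AND 85.9

Result:
id | kind   | reading
---+--------+--------
1  | temp   | 85.3   
2  | motion | 62.9   
3  | co2    | 73.9   
4  | light  | 85.9   
5  | light  | 85     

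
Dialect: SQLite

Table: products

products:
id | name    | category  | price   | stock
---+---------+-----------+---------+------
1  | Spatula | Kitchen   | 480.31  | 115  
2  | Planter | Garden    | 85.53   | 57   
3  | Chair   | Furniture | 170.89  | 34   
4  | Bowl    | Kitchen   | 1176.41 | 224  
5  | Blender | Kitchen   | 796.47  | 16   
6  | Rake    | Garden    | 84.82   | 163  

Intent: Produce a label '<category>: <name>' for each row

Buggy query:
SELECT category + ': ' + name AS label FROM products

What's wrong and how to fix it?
Bug: SQLite uses || for string concatenation; + coerces text to numbers (yielding 0)

Fix: Use the || operator for string concatenation

Corrected query:
SELECT category || ': ' || name AS label FROM products

Result:
label           
----------------
Kitchen: Spatula
Garden: Planter 
Furniture: Chair
Kitchen: Bowl   
Kitchen: Blender
Garden: Rake    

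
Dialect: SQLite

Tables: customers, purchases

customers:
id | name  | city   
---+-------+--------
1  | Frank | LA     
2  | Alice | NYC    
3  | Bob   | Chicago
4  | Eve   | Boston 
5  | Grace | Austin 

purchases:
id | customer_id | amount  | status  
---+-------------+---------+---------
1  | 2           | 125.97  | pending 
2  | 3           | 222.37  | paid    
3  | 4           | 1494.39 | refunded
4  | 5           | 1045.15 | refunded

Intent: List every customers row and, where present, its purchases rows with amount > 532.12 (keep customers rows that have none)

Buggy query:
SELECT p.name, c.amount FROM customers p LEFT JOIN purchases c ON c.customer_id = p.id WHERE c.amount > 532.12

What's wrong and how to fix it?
Bug: Filtering c.amount in WHERE discards the NULL rows produced by LEFT JOIN, turning it into an inner join

Fix: Put 'c.amount > 532.12' in the JOIN's ON clause instead of WHERE

Corrected query:
SELECT p.name, c.amount FROM customers p LEFT JOIN purchases c ON c.customer_id = p.id AND c.amount > 532.12

Result:
name  | amount 
------+--------
Frank | NULL   
Alice | NULL   
Bob   | NULL   
Eve   | 1494.39
Grace | 1045.15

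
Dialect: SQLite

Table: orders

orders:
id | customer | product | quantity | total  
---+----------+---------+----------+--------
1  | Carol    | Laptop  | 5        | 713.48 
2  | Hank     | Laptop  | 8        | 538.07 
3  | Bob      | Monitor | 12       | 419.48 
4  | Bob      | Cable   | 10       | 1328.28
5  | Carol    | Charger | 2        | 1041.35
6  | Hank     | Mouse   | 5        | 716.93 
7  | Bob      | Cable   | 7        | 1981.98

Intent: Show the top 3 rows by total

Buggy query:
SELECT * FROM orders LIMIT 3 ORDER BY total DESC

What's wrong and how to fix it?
Bug: ORDER BY cannot follow LIMIT; LIMIT is the final clause

Fix: Sort with ORDER BY, then apply LIMIT

Corrected query:
SELECT * FROM orders ORDER BY total DESC LIMIT 3

Result:
id | customer | product | quantity | total  
---+----------+---------+----------+--------
7  | Bob      | Cable   | 7        | 1981.98
4  | Bob      | Cable   | 10       | 1328.28
5  | Carol    | Charger | 2        | 1041.35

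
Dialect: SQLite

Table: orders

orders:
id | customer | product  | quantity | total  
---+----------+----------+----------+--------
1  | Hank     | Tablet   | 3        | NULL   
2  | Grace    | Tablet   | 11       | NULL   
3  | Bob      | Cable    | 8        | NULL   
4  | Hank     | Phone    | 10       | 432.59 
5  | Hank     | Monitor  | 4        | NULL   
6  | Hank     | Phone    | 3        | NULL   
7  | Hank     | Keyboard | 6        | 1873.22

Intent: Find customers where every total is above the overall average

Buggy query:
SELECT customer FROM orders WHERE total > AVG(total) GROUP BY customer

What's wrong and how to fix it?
Bug: AVG() is an aggregate; it can't sit directly in WHERE

Fix: Use a subquery for AVG and a HAVING MIN(...) filter so the condition holds for every row in the group

Corrected query:
SELECT customer FROM orders GROUP BY customer HAVING MIN(total) > (SELECT AVG(total) FROM orders)

Result:
(no rows)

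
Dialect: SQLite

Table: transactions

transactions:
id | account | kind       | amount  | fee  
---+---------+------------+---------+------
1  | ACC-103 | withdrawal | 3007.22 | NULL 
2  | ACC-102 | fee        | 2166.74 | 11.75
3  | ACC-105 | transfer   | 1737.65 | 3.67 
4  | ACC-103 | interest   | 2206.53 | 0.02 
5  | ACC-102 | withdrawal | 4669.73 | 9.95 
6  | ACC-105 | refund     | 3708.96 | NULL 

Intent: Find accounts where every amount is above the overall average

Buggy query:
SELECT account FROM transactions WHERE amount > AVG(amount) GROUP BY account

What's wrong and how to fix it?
Bug: WHERE evaluates per row before aggregation, so AVG() is unavailable

Fix: Use a subquery for AVG and a HAVING MIN(...) filter so the condition holds for every row in the group

Corrected query:
SELECT account FROM transactions GROUP BY account HAVING MIN(amount) > (SELECT AVG(amount) FROM transactions)

Result:
(no rows)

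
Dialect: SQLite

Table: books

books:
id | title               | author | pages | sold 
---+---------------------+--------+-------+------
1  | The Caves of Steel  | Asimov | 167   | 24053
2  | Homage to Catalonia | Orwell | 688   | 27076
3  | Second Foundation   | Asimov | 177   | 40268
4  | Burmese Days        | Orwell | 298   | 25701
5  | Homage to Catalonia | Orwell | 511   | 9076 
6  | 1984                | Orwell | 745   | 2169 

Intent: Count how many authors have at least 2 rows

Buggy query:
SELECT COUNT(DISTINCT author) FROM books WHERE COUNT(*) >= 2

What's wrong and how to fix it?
Bug: COUNT(*) cannot appear in WHERE; the per-group count doesn't exist yet

Fix: Group first with HAVING COUNT(*) >= 2, then COUNT the resulting groups

Corrected query:
SELECT COUNT(*) FROM (SELECT author FROM books GROUP BY author HAVING COUNT(*) >= 2)

Result:
COUNT(*)
--------
2       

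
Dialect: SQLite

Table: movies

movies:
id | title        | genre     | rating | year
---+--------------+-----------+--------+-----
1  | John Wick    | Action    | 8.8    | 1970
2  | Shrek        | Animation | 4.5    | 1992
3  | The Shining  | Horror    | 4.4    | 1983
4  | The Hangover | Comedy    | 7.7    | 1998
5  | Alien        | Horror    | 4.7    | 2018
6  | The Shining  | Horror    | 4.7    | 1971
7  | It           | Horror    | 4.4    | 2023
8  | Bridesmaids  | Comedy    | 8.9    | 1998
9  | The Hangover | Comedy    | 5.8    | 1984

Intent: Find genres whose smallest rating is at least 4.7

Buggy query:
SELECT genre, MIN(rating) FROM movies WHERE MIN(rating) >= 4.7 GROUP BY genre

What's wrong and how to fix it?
Bug: Aggregates like MIN are computed per group after WHERE runs

Fix: Replace WHERE with HAVING after the GROUP BY

Corrected query:
SELECT genre, MIN(rating) FROM movies GROUP BY genre HAVING MIN(rating) >= 4.7

Result:
genre  | MIN(rating)
-------+------------
Action | 8.8        
Comedy | 5.8        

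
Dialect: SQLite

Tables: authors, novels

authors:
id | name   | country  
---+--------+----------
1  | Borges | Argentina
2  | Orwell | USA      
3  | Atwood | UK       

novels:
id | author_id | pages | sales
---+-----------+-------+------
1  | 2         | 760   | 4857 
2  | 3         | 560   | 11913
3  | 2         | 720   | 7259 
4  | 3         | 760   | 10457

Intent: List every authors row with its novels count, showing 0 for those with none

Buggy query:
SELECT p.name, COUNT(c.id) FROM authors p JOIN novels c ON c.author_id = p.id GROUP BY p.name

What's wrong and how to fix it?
Bug: INNER JOIN drops authors rows that have no matching novels rows

Fix: Use LEFT JOIN so parents without children still appear (COUNT(c.id) gives 0)

Corrected query:
SELECT p.name, COUNT(c.id) FROM authors p LEFT JOIN novels c ON c.author_id = p.id GROUP BY p.name

Result:
name   | COUNT(c.id)
-------+------------
Atwood | 2          
Borges | 0          
Orwell | 2          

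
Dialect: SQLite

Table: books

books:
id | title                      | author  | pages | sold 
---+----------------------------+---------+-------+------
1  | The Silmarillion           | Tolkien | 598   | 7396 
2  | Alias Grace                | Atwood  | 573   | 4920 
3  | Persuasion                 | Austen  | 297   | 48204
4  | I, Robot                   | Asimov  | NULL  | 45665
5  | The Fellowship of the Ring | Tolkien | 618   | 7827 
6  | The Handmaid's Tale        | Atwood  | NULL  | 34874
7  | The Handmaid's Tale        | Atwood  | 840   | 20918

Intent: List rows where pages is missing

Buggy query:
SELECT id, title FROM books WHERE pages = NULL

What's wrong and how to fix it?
Bug: '= NULL' is always unknown in SQL three-valued logic, so no rows match

Fix: Replace '= NULL' with 'IS NULL'

Corrected query:
SELECT id, title FROM books WHERE pages IS NULL

Result:
id | title              
---+--------------------
4  | I, Robot           
6  | The Handmaid's Tale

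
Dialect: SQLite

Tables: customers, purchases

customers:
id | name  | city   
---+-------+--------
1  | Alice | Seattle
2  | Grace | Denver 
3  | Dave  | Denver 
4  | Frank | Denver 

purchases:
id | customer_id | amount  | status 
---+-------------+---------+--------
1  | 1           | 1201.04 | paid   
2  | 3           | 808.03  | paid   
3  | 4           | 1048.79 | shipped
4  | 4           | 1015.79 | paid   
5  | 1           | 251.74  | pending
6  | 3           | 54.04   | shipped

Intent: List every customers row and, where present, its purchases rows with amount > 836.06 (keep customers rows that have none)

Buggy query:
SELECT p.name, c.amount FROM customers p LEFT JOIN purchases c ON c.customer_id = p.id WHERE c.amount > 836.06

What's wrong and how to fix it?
Bug: Filtering c.amount in WHERE discards the NULL rows produced by LEFT JOIN, turning it into an inner join

Fix: Move the right-table condition into the ON clause so unmatched parents are kept

Corrected query:
SELECT p.name, c.amount FROM customers p LEFT JOIN purchases c ON c.customer_id = p.id AND c.amount > 836.06

Result:
name  | amount 
------+--------
Alice | 1201.04
Grace | NULL   
Dave  | NULL   
Frank | 1015.79
Frank | 1048.79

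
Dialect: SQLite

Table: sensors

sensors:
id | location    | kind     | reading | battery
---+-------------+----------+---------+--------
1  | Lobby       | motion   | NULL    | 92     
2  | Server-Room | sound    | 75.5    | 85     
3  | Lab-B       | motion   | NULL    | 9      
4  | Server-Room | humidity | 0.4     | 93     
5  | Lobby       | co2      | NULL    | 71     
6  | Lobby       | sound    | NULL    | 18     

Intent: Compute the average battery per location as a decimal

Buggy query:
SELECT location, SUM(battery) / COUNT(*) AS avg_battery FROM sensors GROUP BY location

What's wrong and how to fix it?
Bug: SUM(battery) and COUNT(*) are both integers; the division truncates the fractional part

Fix: Cast one side to REAL so the division keeps the fractional part

Corrected query:
SELECT location, SUM(battery) * 1.0 / COUNT(*) AS avg_battery FROM sensors GROUP BY location

Result:
location    | avg_battery
------------+------------
Lab-B       | 9          
Lobby       | 60.333333  
Server-Room | 89         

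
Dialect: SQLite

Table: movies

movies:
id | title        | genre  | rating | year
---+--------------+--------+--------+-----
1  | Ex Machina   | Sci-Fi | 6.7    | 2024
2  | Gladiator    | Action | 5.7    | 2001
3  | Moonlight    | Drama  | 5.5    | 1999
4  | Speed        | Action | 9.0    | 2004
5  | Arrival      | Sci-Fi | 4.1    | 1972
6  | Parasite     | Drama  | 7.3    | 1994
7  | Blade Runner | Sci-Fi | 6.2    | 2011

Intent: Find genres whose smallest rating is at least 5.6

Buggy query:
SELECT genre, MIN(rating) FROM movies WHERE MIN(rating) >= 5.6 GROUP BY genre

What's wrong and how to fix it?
Bug: Aggregates like MIN are computed per group after WHERE runs

Fix: Use HAVING for the per-group MIN condition

Corrected query:
SELECT genre, MIN(rating) FROM movies GROUP BY genre HAVING MIN(rating) >= 5.6

Result:
genre  | MIN(rating)
-------+------------
Action | 5.7        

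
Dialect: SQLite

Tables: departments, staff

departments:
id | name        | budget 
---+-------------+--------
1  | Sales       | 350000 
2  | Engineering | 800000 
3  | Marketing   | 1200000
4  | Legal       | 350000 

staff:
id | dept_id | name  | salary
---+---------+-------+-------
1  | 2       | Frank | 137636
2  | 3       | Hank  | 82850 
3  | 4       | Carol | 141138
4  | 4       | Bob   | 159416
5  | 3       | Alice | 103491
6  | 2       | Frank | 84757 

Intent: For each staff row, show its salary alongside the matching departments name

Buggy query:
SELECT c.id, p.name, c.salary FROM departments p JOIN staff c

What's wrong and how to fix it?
Bug: Missing join condition: each staff row is matched to all departments rows instead of just its own

Fix: Add ON c.dept_id = p.id to the JOIN

Corrected query:
SELECT c.id, p.name, c.salary FROM departments p JOIN staff c ON c.dept_id = p.id

Result:
id | name        | salary
---+-------------+-------
1  | Engineering | 137636
2  | Marketing   | 82850 
3  | Legal       | 141138
4  | Legal       | 159416
5  | Marketing   | 103491
6  | Engineering | 84757 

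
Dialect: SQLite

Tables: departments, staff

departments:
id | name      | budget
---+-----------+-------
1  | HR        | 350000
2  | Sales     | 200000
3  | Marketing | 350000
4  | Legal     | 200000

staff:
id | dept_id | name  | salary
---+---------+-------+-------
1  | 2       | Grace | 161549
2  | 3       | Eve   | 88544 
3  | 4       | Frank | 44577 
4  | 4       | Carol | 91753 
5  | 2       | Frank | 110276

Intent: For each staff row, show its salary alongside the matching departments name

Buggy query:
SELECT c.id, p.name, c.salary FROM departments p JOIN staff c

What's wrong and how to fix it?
Bug: JOIN with no ON clause produces a cartesian product; every staff row pairs with every departments row

Fix: Specify the join condition linking the foreign key to the parent id

Corrected query:
SELECT c.id, p.name, c.salary FROM departments p JOIN staff c ON c.dept_id = p.id

Result:
id | name      | salary
---+-----------+-------
1  | Sales     | 161549
2  | Marketing | 88544 
3  | Legal     | 44577 
4  | Legal     | 91753 
5  | Sales     | 110276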